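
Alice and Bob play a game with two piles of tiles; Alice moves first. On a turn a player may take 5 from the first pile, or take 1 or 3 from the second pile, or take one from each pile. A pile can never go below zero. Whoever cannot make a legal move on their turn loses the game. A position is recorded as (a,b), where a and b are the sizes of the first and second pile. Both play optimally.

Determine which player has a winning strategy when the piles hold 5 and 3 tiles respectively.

Build the W/L table. Terminal = L. A non-terminal position is W if it has a move to some L; otherwise it is L.
No move ever increases a pile, so every position that can arise here has a ≤ 5 and b ≤ 3; it is enough to label the cells with 0 ≤ a ≤ 5 and 0 ≤ b ≤ 3.
Every move lowers a or b (never raises either), so fill the grid row by row in increasing a, and left to right within a row: each cell's successors are then already labelled.
      b=0  b=1  b=2  b=3
a=0:    L    W    L    W
a=1:    L    W    L    W
a=2:    L    W    L    W
a=3:    L    W    L    W
a=4:    L    W    L    W
a=5:    W    W    W    W
Cells with no legal move (terminal, hence L): (0,0), (1,0), (2,0), (3,0), (4,0).
The remaining L cells, each justified by listing all of its moves:
(0,2): L (sole option (0,1)(W) is W)
(1,2): L (options (1,1)(W), (0,1)(W) are all W)
(2,2): L (options (2,1)(W), (1,1)(W) are all W)
(3,2): L (options (3,1)(W), (2,1)(W) are all W)
(4,2): L (options (4,1)(W), (3,1)(W) are all W)
Every other cell has at least one move into one of the L cells above, so it is W.
The starting position (5,3) is W: Alice should move to (4,2), handing over an L position.

Alice wins.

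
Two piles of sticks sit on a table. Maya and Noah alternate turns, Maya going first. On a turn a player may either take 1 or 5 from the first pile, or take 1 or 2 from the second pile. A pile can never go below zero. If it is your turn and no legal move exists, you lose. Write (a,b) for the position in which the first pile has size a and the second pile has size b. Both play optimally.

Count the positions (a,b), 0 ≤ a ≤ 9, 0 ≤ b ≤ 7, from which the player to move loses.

30

Compute win/loss labels from the base case upward. A position with no move is L. Any other position is W if it can reach an L in one move, else L.
Every move lowers a or b (never raises either), so fill the grid row by row in increasing a, and left to right within a row: each cell's successors are then already labelled.
      b=0  b=1  b=2  b=3  b=4  b=5  b=6  b=7
a=0:    L    W    W    L    W    W    L    W
a=1:    W    L    W    W    L    W    W    L
a=2:    L    W    W    L    W    W    L    W
a=3:    W    L    W    W    L    W    W    L
a=4:    L    W    W    L    W    W    L    W
a=5:    W    L    W    W    L    W    W    L
a=6:    L    W    W    L    W    W    L    W
a=7:    W    L    W    W    L    W    W    L
a=8:    L    W    W    L    W    W    L    W
a=9:    W    L    W    W    L    W    W    L
Cells with no legal move (terminal, hence L): (0,0).
The remaining L cells, each justified by listing all of its moves:
(0,3): moves to (0,2)(W), (0,1)(W); every one is W ⇒ L
(0,6): moves to (0,5)(W), (0,4)(W); every one is W ⇒ L
(1,1): moves to (0,1)(W), (1,0)(W); every one is W ⇒ L
(1,4): moves to (0,4)(W), (1,3)(W), (1,2)(W); every one is W ⇒ L
(1,7): moves to (0,7)(W), (1,6)(W), (1,5)(W); every one is W ⇒ L
(2,0): the only move is to (1,0)(W), a W ⇒ L
(2,3): moves to (1,3)(W), (2,2)(W), (2,1)(W); every one is W ⇒ L
(2,6): moves to (1,6)(W), (2,5)(W), (2,4)(W); every one is W ⇒ L
(3,1): moves to (2,1)(W), (3,0)(W); every one is W ⇒ L
(3,4): moves to (2,4)(W), (3,3)(W), (3,2)(W); every one is W ⇒ L
(3,7): moves to (2,7)(W), (3,6)(W), (3,5)(W); every one is W ⇒ L
(4,0): the only move is to (3,0)(W), a W ⇒ L
(4,3): moves to (3,3)(W), (4,2)(W), (4,1)(W); every one is W ⇒ L
(4,6): moves to (3,6)(W), (4,5)(W), (4,4)(W); every one is W ⇒ L
(5,1): moves to (4,1)(W), (0,1)(W), (5,0)(W); every one is W ⇒ L
(5,4): moves to (4,4)(W), (0,4)(W), (5,3)(W), (5,2)(W); every one is W ⇒ L
(5,7): moves to (4,7)(W), (0,7)(W), (5,6)(W), (5,5)(W); every one is W ⇒ L
(6,0): moves to (5,0)(W), (1,0)(W); every one is W ⇒ L
(6,3): moves to (5,3)(W), (1,3)(W), (6,2)(W), (6,1)(W); every one is W ⇒ L
(6,6): moves to (5,6)(W), (1,6)(W), (6,5)(W), (6,4)(W); every one is W ⇒ L
(7,1): moves to (6,1)(W), (2,1)(W), (7,0)(W); every one is W ⇒ L
(7,4): moves to (6,4)(W), (2,4)(W), (7,3)(W), (7,2)(W); every one is W ⇒ L
(7,7): moves to (6,7)(W), (2,7)(W), (7,6)(W), (7,5)(W); every one is W ⇒ L
(8,0): moves to (7,0)(W), (3,0)(W); every one is W ⇒ L
(8,3): moves to (7,3)(W), (3,3)(W), (8,2)(W), (8,1)(W); every one is W ⇒ L
(8,6): moves to (7,6)(W), (3,6)(W), (8,5)(W), (8,4)(W); every one is W ⇒ L
(9,1): moves to (8,1)(W), (4,1)(W), (9,0)(W); every one is W ⇒ L
(9,4): moves to (8,4)(W), (4,4)(W), (9,3)(W), (9,2)(W); every one is W ⇒ L
(9,7): moves to (8,7)(W), (4,7)(W), (9,6)(W), (9,5)(W); every one is W ⇒ L
Every other cell has at least one move into one of the L cells above, so it is W.
L cells per row: a=0: 3, a=1: 3, a=2: 3, a=3: 3, a=4: 3, a=5: 3, a=6: 3, a=7: 3, a=8: 3, a=9: 3; total 30.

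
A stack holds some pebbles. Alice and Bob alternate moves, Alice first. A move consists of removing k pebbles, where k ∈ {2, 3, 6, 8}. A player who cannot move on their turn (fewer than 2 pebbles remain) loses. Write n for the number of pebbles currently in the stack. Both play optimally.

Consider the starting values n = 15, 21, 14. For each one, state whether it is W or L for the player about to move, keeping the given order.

Classify positions by backward induction: terminal positions (no move available) are L. From any other position, the mover wins iff some move reaches an L.
n=0: no move → L
n=1: no move → L
n=2: W (go to 0, an L position)
n=3: W (go to 1, an L position)
n=4: W (go to 1, an L position)
n=5: L (options 3(W), 2(W) are all W)
n=6: W (go to 0, an L position)
n=7: W (go to 5, an L position)
n=8: W (go to 5, an L position)
n=9: W (go to 1, an L position)
n=10: L (options 8(W), 7(W), 4(W), 2(W) are all W)
n=11: W (go to 5, an L position)
n=12: W (go to 10, an L position)
n=13: W (go to 10, an L position)
n=14: L (options 12(W), 11(W), 8(W), 6(W) are all W)
n=15: L (options 13(W), 12(W), 9(W), 7(W) are all W)
n=16: W (go to 14, an L position)
n=17: W (go to 15, an L position)
n=18: W (go to 15, an L position)
n=19: L (options 17(W), 16(W), 13(W), 11(W) are all W)
n=20: W (go to 14, an L position)
n=21: W (go to 19, an L position)

15: L, 21: W, 14: L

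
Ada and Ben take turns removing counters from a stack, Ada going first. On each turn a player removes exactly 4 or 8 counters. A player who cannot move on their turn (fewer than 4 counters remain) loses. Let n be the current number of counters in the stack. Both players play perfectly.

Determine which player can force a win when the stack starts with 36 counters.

Work bottom-up. With no move the player to move loses. Otherwise the position is W if at least one move leads to an L position for the opponent, and L if every move leads to a W.
n=0: no move → L
n=1: no move → L
n=2: no move → L
n=3: no move → L
n=4: reaches L-position 0 → W
n=5: reaches L-position 1 → W
n=6: reaches L-position 2 → W
n=7: reaches L-position 3 → W
n=8: reaches L-position 0 → W
n=9: reaches L-position 1 → W
n=10: reaches L-position 2 → W
n=11: reaches L-position 3 → W
n=12: only reaches 8(W), 4(W), all W → L
n=13: only reaches 9(W), 5(W), all W → L
n=14: only reaches 10(W), 6(W), all W → L
n=15: only reaches 11(W), 7(W), all W → L
n=16: reaches L-position 12 → W
n=17: reaches L-position 13 → W
n=18: reaches L-position 14 → W
n=19: reaches L-position 15 → W
n=20: reaches L-position 12 → W
n=21: reaches L-position 13 → W
n=22: reaches L-position 14 → W
n=23: reaches L-position 15 → W
n=24: only reaches 20(W), 16(W), all W → L
n=25: only reaches 21(W), 17(W), all W → L
n=26: only reaches 22(W), 18(W), all W → L
n=27: only reaches 23(W), 19(W), all W → L
n=28: reaches L-position 24 → W
n=29: reaches L-position 25 → W
n=30: reaches L-position 26 → W
n=31: reaches L-position 27 → W
n=32: reaches L-position 24 → W
n=33: reaches L-position 25 → W
n=34: reaches L-position 26 → W
n=35: reaches L-position 27 → W
n=36: only reaches 32(W), 28(W), all W → L
Every move from 36 reaches a W position, so the mover loses.

Ben wins.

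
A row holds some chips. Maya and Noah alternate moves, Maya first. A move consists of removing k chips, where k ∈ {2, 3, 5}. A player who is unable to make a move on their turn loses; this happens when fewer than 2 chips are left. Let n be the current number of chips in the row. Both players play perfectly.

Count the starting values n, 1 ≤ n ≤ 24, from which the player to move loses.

Label each position W (a win for the player to move) or L (a loss). A position with no legal move is L; any other position is W exactly when some move reaches an L, and L when every move reaches a W.
n=0: no move → L
n=1: no move → L
n=2: W (go to 0, an L position)
n=3: W (go to 1, an L position)
n=4: W (go to 1, an L position)
n=5: W (go to 0, an L position)
n=6: W (go to 1, an L position)
n=7: L (options 5(W), 4(W), 2(W) are all W)
n=8: L (options 6(W), 5(W), 3(W) are all W)
n=9: W (go to 7, an L position)
n=10: W (go to 8, an L position)
n=11: W (go to 8, an L position)
n=12: W (go to 7, an L position)
n=13: W (go to 8, an L position)
n=14: L (options 12(W), 11(W), 9(W) are all W)
n=15: L (options 13(W), 12(W), 10(W) are all W)
n=16: W (go to 14, an L position)
n=17: W (go to 15, an L position)
n=18: W (go to 15, an L position)
n=19: W (go to 14, an L position)
n=20: W (go to 15, an L position)
n=21: L (options 19(W), 18(W), 16(W) are all W)
n=22: L (options 20(W), 19(W), 17(W) are all W)
n=23: W (go to 21, an L position)
n=24: W (go to 22, an L position)
L entries with 1 ≤ n ≤ 24 (n=0 is outside the asked range and is not counted): n = 1, 7, 8, 14, 15, 21, 22; that makes 7.

7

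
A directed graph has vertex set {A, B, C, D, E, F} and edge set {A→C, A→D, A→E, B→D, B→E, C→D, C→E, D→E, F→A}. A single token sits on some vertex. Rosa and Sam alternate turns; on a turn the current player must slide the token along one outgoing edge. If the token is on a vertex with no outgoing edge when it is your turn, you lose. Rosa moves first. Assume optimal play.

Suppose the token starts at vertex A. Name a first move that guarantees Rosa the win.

Use the standard recursion: the mover loses at a terminal position; elsewhere, the mover wins exactly when some move hands the opponent an L position.
Every edge goes from a vertex to one that appears earlier in the order E, D, C, B, A, F, so processing vertices in that order labels each vertex after all of its successors.
E: no outgoing edge → L
D: →E(L), so W
C: →E(L), so W
B: →E(L), so W
A: →E(L), so W
F: →A(W) only, which is W, so L
From A, the L positions reachable in one move are: E.

Move to E.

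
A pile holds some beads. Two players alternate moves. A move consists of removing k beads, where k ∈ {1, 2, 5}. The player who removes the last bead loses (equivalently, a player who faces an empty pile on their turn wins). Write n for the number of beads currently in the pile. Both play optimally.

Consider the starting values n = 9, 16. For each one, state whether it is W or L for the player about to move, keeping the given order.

9: W, 16: L

Label each position W (a win for the player to move) or L (a loss). A position with no legal move is W; any other position is W exactly when some move reaches an L, and L when every move reaches a W.
n=0: no move; the opponent has just taken the last bead and therefore loses → W
n=1: the only move is to 0(W), a W ⇒ L
n=2: can move to 1, which is L ⇒ W
n=3: can move to 1, which is L ⇒ W
n=4: moves to 3(W), 2(W); every one is W ⇒ L
n=5: can move to 4, which is L ⇒ W
n=6: can move to 4, which is L ⇒ W
n=7: moves to 6(W), 5(W), 2(W); every one is W ⇒ L
n=8: can move to 7, which is L ⇒ W
n=9: can move to 7, which is L ⇒ W
n=10: moves to 9(W), 8(W), 5(W); every one is W ⇒ L
n=11: can move to 10, which is L ⇒ W
n=12: can move to 10, which is L ⇒ W
n=13: moves to 12(W), 11(W), 8(W); every one is W ⇒ L
n=14: can move to 13, which is L ⇒ W
n=15: can move to 13, which is L ⇒ W
n=16: moves to 15(W), 14(W), 11(W); every one is W ⇒ L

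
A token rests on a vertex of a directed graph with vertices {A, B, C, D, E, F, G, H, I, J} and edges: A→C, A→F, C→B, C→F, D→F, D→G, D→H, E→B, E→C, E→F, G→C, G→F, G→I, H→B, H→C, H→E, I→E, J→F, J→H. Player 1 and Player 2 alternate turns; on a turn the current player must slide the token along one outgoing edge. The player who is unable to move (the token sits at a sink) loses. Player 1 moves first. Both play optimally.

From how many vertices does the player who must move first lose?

Build the W/L table. Terminal = L. A non-terminal position is W if it has a move to some L; otherwise it is L.
Every edge goes from a vertex to one that appears earlier in the order B, F, C, E, H, I, G, A, J, D, so processing vertices in that order labels each vertex after all of its successors.
B: no outgoing edge → L
F: no outgoing edge → L
C: →F(L), so W
E: →F(L), so W
H: →B(L), so W
I: →E(W) only, which is W, so L
G: →I(L), so W
A: →F(L), so W
J: →F(L), so W
D: →F(L), so W
The L vertices are B, F, I; that is 3 in all.

3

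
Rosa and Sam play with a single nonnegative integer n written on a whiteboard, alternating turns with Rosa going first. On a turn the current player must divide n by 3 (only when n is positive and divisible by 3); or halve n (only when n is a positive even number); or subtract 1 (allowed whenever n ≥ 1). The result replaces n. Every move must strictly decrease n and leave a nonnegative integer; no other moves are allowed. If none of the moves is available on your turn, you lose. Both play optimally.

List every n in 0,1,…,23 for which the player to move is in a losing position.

Work bottom-up. With no move the player to move loses. Otherwise the position is W if at least one move leads to an L position for the opponent, and L if every move leads to a W.
n=0: no move → L
n=1: W (go to 0, an L position)
n=2: L (sole option 1(W) is W)
n=3: W (go to 2, an L position)
n=4: W (go to 2, an L position)
n=5: L (sole option 4(W) is W)
n=6: W (go to 2, an L position)
n=7: L (sole option 6(W) is W)
n=8: W (go to 7, an L position)
n=9: L (options 3(W), 8(W) are all W)
n=10: W (go to 5, an L position)
n=11: L (sole option 10(W) is W)
n=12: W (go to 11, an L position)
n=13: L (sole option 12(W) is W)
n=14: W (go to 7, an L position)
n=15: W (go to 5, an L position)
n=16: L (options 8(W), 15(W) are all W)
n=17: W (go to 16, an L position)
n=18: W (go to 9, an L position)
n=19: L (sole option 18(W) is W)
n=20: W (go to 19, an L position)
n=21: W (go to 7, an L position)
n=22: W (go to 11, an L position)
n=23: L (sole option 22(W) is W)
Reading off the rows marked L gives the requested list; there are 10 such values of n.

0, 2, 5, 7, 9, 11, 13, 16, 19, 23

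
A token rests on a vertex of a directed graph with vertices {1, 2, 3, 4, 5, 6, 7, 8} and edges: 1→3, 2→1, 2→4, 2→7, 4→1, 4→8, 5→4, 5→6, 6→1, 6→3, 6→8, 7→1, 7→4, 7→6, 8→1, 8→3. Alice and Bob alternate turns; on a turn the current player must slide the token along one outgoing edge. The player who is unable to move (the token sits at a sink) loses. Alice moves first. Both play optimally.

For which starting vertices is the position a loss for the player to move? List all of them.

3, 4

Classify positions by backward induction: terminal positions (no move available) are L. From any other position, the mover wins iff some move reaches an L.
Every edge goes from a vertex to one that appears earlier in the order 3, 1, 8, 6, 4, 7, 5, 2, so processing vertices in that order labels each vertex after all of its successors.
3: no outgoing edge → L
1: W (go to 3, an L position)
8: W (go to 3, an L position)
6: W (go to 3, an L position)
4: L (options 8(W), 1(W) are all W)
7: W (go to 4, an L position)
5: W (go to 4, an L position)
2: W (go to 4, an L position)
Reading off the rows marked L gives the requested list; there are 2 such vertices.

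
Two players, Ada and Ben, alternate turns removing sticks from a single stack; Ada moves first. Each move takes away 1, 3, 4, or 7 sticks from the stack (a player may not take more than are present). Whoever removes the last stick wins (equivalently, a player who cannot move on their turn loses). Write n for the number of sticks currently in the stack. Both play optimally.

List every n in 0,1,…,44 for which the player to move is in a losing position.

0, 2, 8, 10, 16, 18, 24, 26, 32, 34, 40, 42

Build the W/L table. Terminal = L. A non-terminal position is W if it has a move to some L; otherwise it is L.
n=0: no move → L
n=1: W (go to 0, an L position)
n=2: L (sole option 1(W) is W)
n=3: W (go to 2, an L position)
n=4: W (go to 0, an L position)
n=5: W (go to 2, an L position)
n=6: W (go to 2, an L position)
n=7: W (go to 0, an L position)
n=8: L (options 7(W), 5(W), 4(W), 1(W) are all W)
n=9: W (go to 8, an L position)
n=10: L (options 9(W), 7(W), 6(W), 3(W) are all W)
n=11: W (go to 10, an L position)
n=12: W (go to 8, an L position)
n=13: W (go to 10, an L position)
n=14: W (go to 10, an L position)
n=15: W (go to 8, an L position)
n=16: L (options 15(W), 13(W), 12(W), 9(W) are all W)
n=17: W (go to 16, an L position)
n=18: L (options 17(W), 15(W), 14(W), 11(W) are all W)
n=19: W (go to 18, an L position)
n=20: W (go to 16, an L position)
n=21: W (go to 18, an L position)
n=22: W (go to 18, an L position)
n=23: W (go to 16, an L position)
n=24: L (options 23(W), 21(W), 20(W), 17(W) are all W)
n=25: W (go to 24, an L position)
n=26: L (options 25(W), 23(W), 22(W), 19(W) are all W)
n=27: W (go to 26, an L position)
n=28: W (go to 24, an L position)
n=29: W (go to 26, an L position)
n=30: W (go to 26, an L position)
n=31: W (go to 24, an L position)
n=32: L (options 31(W), 29(W), 28(W), 25(W) are all W)
n=33: W (go to 32, an L position)
n=34: L (options 33(W), 31(W), 30(W), 27(W) are all W)
n=35: W (go to 34, an L position)
n=36: W (go to 32, an L position)
n=37: W (go to 34, an L position)
n=38: W (go to 34, an L position)
n=39: W (go to 32, an L position)
n=40: L (options 39(W), 37(W), 36(W), 33(W) are all W)
n=41: W (go to 40, an L position)
n=42: L (options 41(W), 39(W), 38(W), 35(W) are all W)
n=43: W (go to 42, an L position)
n=44: W (go to 40, an L position)
Reading off the rows marked L gives the requested list; there are 12 such values of n.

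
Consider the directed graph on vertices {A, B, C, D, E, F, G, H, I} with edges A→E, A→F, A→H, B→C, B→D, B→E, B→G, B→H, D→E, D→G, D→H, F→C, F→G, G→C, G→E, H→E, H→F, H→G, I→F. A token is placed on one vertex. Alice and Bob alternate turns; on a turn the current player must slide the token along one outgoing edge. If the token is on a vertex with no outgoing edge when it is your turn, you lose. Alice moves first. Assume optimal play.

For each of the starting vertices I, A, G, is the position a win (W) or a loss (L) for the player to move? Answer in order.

I: L, A: W, G: W

Label each position W (a win for the player to move) or L (a loss). A position with no legal move is L; any other position is W exactly when some move reaches an L, and L when every move reaches a W.
Every edge goes from a vertex to one that appears earlier in the order E, C, G, F, H, D, A, B, I, so processing vertices in that order labels each vertex after all of its successors.
E: no outgoing edge → L
C: no outgoing edge → L
G: can move to C, which is L ⇒ W
F: can move to C, which is L ⇒ W
H: can move to E, which is L ⇒ W
D: can move to E, which is L ⇒ W
A: can move to E, which is L ⇒ W
B: can move to C, which is L ⇒ W
I: the only move is to F(W), a W ⇒ L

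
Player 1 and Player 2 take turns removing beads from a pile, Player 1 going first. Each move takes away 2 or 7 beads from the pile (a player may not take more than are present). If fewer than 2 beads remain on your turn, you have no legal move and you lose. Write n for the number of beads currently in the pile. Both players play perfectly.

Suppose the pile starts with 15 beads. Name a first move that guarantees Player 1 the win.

Remove 2, leaving 13.

Work bottom-up. With no move the player to move loses. Otherwise the position is W if at least one move leads to an L position for the opponent, and L if every move leads to a W.
n=0: no move → L
n=1: no move → L
n=2: W (go to 0, an L position)
n=3: W (go to 1, an L position)
n=4: L (sole option 2(W) is W)
n=5: L (sole option 3(W) is W)
n=6: W (go to 4, an L position)
n=7: W (go to 5, an L position)
n=8: W (go to 1, an L position)
n=9: L (options 7(W), 2(W) are all W)
n=10: L (options 8(W), 3(W) are all W)
n=11: W (go to 9, an L position)
n=12: W (go to 10, an L position)
n=13: L (options 11(W), 6(W) are all W)
n=14: L (options 12(W), 7(W) are all W)
n=15: W (go to 13, an L position)
From 15, the L positions reachable in one move are: 13.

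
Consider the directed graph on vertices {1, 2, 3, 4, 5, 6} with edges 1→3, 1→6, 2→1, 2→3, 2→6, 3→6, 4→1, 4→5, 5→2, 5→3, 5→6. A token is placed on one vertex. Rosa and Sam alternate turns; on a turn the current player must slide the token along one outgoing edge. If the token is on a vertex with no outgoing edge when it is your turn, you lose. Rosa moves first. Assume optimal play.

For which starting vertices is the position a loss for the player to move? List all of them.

Build the W/L table. Terminal = L. A non-terminal position is W if it has a move to some L; otherwise it is L.
Every edge goes from a vertex to one that appears earlier in the order 6, 3, 1, 2, 5, 4, so processing vertices in that order labels each vertex after all of its successors.
6: no outgoing edge → L
3: W (go to 6, an L position)
1: W (go to 6, an L position)
2: W (go to 6, an L position)
5: W (go to 6, an L position)
4: L (options 5(W), 1(W) are all W)
The losing starting vertices are exactly the entries labelled L in this table (2 of them).

4, 6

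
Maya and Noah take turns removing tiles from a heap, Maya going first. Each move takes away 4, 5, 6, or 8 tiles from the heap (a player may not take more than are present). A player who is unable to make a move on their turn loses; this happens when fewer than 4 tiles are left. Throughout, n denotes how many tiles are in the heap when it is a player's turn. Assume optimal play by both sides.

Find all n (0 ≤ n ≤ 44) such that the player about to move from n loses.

Classify positions by backward induction: terminal positions (no move available) are L. From any other position, the mover wins iff some move reaches an L.
n=0: no move → L
n=1: no move → L
n=2: no move → L
n=3: no move → L
n=4: →0(L), so W
n=5: →1(L), so W
n=6: →2(L), so W
n=7: →3(L), so W
n=8: →3(L), so W
n=9: →3(L), so W
n=10: →2(L), so W
n=11: →3(L), so W
n=12: →8(W), 7(W), 6(W), 4(W) — all W, so L
n=13: →9(W), 8(W), 7(W), 5(W) — all W, so L
n=14: →10(W), 9(W), 8(W), 6(W) — all W, so L
n=15: →11(W), 10(W), 9(W), 7(W) — all W, so L
n=16: →12(L), so W
n=17: →13(L), so W
n=18: →14(L), so W
n=19: →15(L), so W
n=20: →15(L), so W
n=21: →15(L), so W
n=22: →14(L), so W
n=23: →15(L), so W
n=24: →20(W), 19(W), 18(W), 16(W) — all W, so L
n=25: →21(W), 20(W), 19(W), 17(W) — all W, so L
n=26: →22(W), 21(W), 20(W), 18(W) — all W, so L
n=27: →23(W), 22(W), 21(W), 19(W) — all W, so L
n=28: →24(L), so W
n=29: →25(L), so W
n=30: →26(L), so W
n=31: →27(L), so W
n=32: →27(L), so W
n=33: →27(L), so W
n=34: →26(L), so W
n=35: →27(L), so W
n=36: →32(W), 31(W), 30(W), 28(W) — all W, so L
n=37: →33(W), 32(W), 31(W), 29(W) — all W, so L
n=38: →34(W), 33(W), 32(W), 30(W) — all W, so L
n=39: →35(W), 34(W), 33(W), 31(W) — all W, so L
n=40: →36(L), so W
n=41: →37(L), so W
n=42: →38(L), so W
n=43: →39(L), so W
n=44: →39(L), so W
Reading off the rows marked L gives the requested list; there are 16 such values of n.

0, 1, 2, 3, 12, 13, 14, 15, 24, 25, 26, 27, 36, 37, 38, 39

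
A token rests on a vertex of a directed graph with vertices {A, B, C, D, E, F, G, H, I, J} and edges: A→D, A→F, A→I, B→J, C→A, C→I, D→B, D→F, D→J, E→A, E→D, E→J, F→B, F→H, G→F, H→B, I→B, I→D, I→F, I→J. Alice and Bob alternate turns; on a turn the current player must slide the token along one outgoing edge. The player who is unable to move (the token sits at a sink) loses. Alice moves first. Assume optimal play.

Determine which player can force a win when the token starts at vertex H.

Bob wins.

Use the standard recursion: the mover loses at a terminal position; elsewhere, the mover wins exactly when some move hands the opponent an L position.
Every edge goes from a vertex to one that appears earlier in the order J, B, H, F, D, I, A, G, E, C, so processing vertices in that order labels each vertex after all of its successors.
J: no outgoing edge → L
B: can move to J, which is L ⇒ W
H: the only move is to B(W), a W ⇒ L
F: can move to H, which is L ⇒ W
D: can move to J, which is L ⇒ W
I: can move to J, which is L ⇒ W
A: moves to I(W), D(W), F(W); every one is W ⇒ L
G: the only move is to F(W), a W ⇒ L
E: can move to A, which is L ⇒ W
C: can move to A, which is L ⇒ W
Every move from H reaches a W position, so the mover loses.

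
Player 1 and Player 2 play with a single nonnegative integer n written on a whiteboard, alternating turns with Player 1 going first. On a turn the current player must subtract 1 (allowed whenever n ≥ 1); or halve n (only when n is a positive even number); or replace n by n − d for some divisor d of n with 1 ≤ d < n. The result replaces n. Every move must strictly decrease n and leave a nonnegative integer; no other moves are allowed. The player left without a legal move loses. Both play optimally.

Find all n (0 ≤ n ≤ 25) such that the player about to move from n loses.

Label each position W (a win for the player to move) or L (a loss). A position with no legal move is L; any other position is W exactly when some move reaches an L, and L when every move reaches a W.
n=0: no move → L
n=1: →0(L), so W
n=2: →1(W) only, which is W, so L
n=3: →2(L), so W
n=4: →2(L), so W
n=5: →4(W) only, which is W, so L
n=6: →5(L), so W
n=7: →6(W) only, which is W, so L
n=8: →7(L), so W
n=9: →6(W), 8(W) — all W, so L
n=10: →5(L), so W
n=11: →10(W) only, which is W, so L
n=12: →9(L), so W
n=13: →12(W) only, which is W, so L
n=14: →7(L), so W
n=15: →10(W), 12(W), 14(W) — all W, so L
n=16: →15(L), so W
n=17: →16(W) only, which is W, so L
n=18: →9(L), so W
n=19: →18(W) only, which is W, so L
n=20: →15(L), so W
n=21: →14(W), 18(W), 20(W) — all W, so L
n=22: →11(L), so W
n=23: →22(W) only, which is W, so L
n=24: →21(L), so W
n=25: →20(W), 24(W) — all W, so L
Reading off the rows marked L gives the requested list; there are 13 such values of n.

0, 2, 5, 7, 9, 11, 13, 15, 17, 19, 21, 23, 25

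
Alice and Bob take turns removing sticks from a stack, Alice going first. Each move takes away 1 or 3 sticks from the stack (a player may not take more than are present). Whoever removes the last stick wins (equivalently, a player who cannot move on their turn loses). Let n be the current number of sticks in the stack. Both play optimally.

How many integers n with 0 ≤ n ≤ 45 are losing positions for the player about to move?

23

Work bottom-up. With no move the player to move loses. Otherwise the position is W if at least one move leads to an L position for the opponent, and L if every move leads to a W.
n=0: no move → L
n=1: reaches L-position 0 → W
n=2: only reaches 1(W), which is W → L
n=3: reaches L-position 2 → W
n=4: only reaches 3(W), 1(W), all W → L
n=5: reaches L-position 4 → W
n=6: only reaches 5(W), 3(W), all W → L
n=7: reaches L-position 6 → W
n=8: only reaches 7(W), 5(W), all W → L
n=9: reaches L-position 8 → W
n=10: only reaches 9(W), 7(W), all W → L
n=11: reaches L-position 10 → W
n=12: only reaches 11(W), 9(W), all W → L
n=13: reaches L-position 12 → W
n=14: only reaches 13(W), 11(W), all W → L
n=15: reaches L-position 14 → W
n=16: only reaches 15(W), 13(W), all W → L
n=17: reaches L-position 16 → W
n=18: only reaches 17(W), 15(W), all W → L
n=19: reaches L-position 18 → W
n=20: only reaches 19(W), 17(W), all W → L
n=21: reaches L-position 20 → W
n=22: only reaches 21(W), 19(W), all W → L
n=23: reaches L-position 22 → W
n=24: only reaches 23(W), 21(W), all W → L
n=25: reaches L-position 24 → W
n=26: only reaches 25(W), 23(W), all W → L
n=27: reaches L-position 26 → W
n=28: only reaches 27(W), 25(W), all W → L
n=29: reaches L-position 28 → W
n=30: only reaches 29(W), 27(W), all W → L
n=31: reaches L-position 30 → W
n=32: only reaches 31(W), 29(W), all W → L
n=33: reaches L-position 32 → W
n=34: only reaches 33(W), 31(W), all W → L
n=35: reaches L-position 34 → W
n=36: only reaches 35(W), 33(W), all W → L
n=37: reaches L-position 36 → W
n=38: only reaches 37(W), 35(W), all W → L
n=39: reaches L-position 38 → W
n=40: only reaches 39(W), 37(W), all W → L
n=41: reaches L-position 40 → W
n=42: only reaches 41(W), 39(W), all W → L
n=43: reaches L-position 42 → W
n=44: only reaches 43(W), 41(W), all W → L
n=45: reaches L-position 44 → W
L entries with 0 ≤ n ≤ 45: n = 0, 2, 4, 6, 8, 10, 12, 14, 16, 18, 20, 22, 24, 26, 28, 30, 32, 34, 36, 38, 40, 42, 44; that makes 23.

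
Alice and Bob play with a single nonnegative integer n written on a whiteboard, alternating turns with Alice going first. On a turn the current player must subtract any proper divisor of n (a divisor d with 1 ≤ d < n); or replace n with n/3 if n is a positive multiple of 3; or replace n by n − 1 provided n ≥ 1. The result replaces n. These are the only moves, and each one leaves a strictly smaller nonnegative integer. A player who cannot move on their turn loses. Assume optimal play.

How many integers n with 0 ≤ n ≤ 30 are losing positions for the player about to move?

Label each position W (a win for the player to move) or L (a loss). A position with no legal move is L; any other position is W exactly when some move reaches an L, and L when every move reaches a W.
n=0: no move → L
n=1: reaches L-position 0 → W
n=2: only reaches 1(W), which is W → L
n=3: reaches L-position 2 → W
n=4: reaches L-position 2 → W
n=5: only reaches 4(W), which is W → L
n=6: reaches L-position 2 → W
n=7: only reaches 6(W), which is W → L
n=8: reaches L-position 7 → W
n=9: only reaches 3(W), 6(W), 8(W), all W → L
n=10: reaches L-position 5 → W
n=11: only reaches 10(W), which is W → L
n=12: reaches L-position 9 → W
n=13: only reaches 12(W), which is W → L
n=14: reaches L-position 7 → W
n=15: reaches L-position 5 → W
n=16: only reaches 8(W), 12(W), 14(W), 15(W), all W → L
n=17: reaches L-position 16 → W
n=18: reaches L-position 9 → W
n=19: only reaches 18(W), which is W → L
n=20: reaches L-position 16 → W
n=21: reaches L-position 7 → W
n=22: reaches L-position 11 → W
n=23: only reaches 22(W), which is W → L
n=24: reaches L-position 16 → W
n=25: only reaches 20(W), 24(W), all W → L
n=26: reaches L-position 13 → W
n=27: reaches L-position 9 → W
n=28: only reaches 14(W), 21(W), 24(W), 26(W), 27(W), all W → L
n=29: reaches L-position 28 → W
n=30: reaches L-position 25 → W
L entries with 0 ≤ n ≤ 30: n = 0, 2, 5, 7, 9, 11, 13, 16, 19, 23, 25, 28; that makes 12.

12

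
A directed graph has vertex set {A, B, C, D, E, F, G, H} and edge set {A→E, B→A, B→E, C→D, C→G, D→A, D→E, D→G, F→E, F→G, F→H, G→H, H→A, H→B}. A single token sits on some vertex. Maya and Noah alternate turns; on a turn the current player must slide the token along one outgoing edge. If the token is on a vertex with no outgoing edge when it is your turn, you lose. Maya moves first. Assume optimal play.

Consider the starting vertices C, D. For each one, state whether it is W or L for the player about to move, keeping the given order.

Positions with no move are L. A position that does have a move is losing for the player to move precisely when every available move leads to a winning position for the opponent. Fill in the labels:
Every edge goes from a vertex to one that appears earlier in the order E, A, B, H, G, F, D, C, so processing vertices in that order labels each vertex after all of its successors.
E: no outgoing edge → L
A: W (go to E, an L position)
B: W (go to E, an L position)
H: L (options B(W), A(W) are all W)
G: W (go to H, an L position)
F: W (go to H, an L position)
D: W (go to E, an L position)
C: L (options D(W), G(W) are all W)

C: L, D: W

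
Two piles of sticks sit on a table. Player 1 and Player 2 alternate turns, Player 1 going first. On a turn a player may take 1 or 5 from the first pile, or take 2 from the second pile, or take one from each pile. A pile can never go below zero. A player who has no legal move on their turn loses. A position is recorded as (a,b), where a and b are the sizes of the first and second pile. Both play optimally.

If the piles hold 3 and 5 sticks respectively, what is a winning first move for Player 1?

Move to (2,5).

Build the W/L table. Terminal = L. A non-terminal position is W if it has a move to some L; otherwise it is L.
No move ever increases a pile, so every position that can arise here has a ≤ 3 and b ≤ 5; it is enough to label the cells with 0 ≤ a ≤ 3 and 0 ≤ b ≤ 5.
Every move lowers a or b (never raises either), so fill the grid row by row in increasing a, and left to right within a row: each cell's successors are then already labelled.
      b=0  b=1  b=2  b=3  b=4  b=5
a=0:    L    L    W    W    L    L
a=1:    W    W    W    L    W    W
a=2:    L    L    W    W    W    L
a=3:    W    W    W    L    L    W
Cells with no legal move (terminal, hence L): (0,0), (0,1).
The remaining L cells, each justified by listing all of its moves:
(0,4): only reaches (0,2)(W), which is W → L
(0,5): only reaches (0,3)(W), which is W → L
(1,3): only reaches (0,3)(W), (1,1)(W), (0,2)(W), all W → L
(2,0): only reaches (1,0)(W), which is W → L
(2,1): only reaches (1,1)(W), (1,0)(W), all W → L
(2,5): only reaches (1,5)(W), (2,3)(W), (1,4)(W), all W → L
(3,3): only reaches (2,3)(W), (3,1)(W), (2,2)(W), all W → L
(3,4): only reaches (2,4)(W), (3,2)(W), (2,3)(W), all W → L
Every other cell has at least one move into one of the L cells above, so it is W.
From (3,5), the L positions reachable in one move are: (2,5), (3,3). Any move reaching one of these is winning.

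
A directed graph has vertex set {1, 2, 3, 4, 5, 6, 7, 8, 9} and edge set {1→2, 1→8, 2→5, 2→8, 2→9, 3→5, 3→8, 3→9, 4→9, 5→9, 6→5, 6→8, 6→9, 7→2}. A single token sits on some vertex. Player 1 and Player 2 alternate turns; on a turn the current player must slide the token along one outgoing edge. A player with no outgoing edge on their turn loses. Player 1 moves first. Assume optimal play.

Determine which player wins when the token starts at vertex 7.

Label each position W (a win for the player to move) or L (a loss). A position with no legal move is L; any other position is W exactly when some move reaches an L, and L when every move reaches a W.
Every edge goes from a vertex to one that appears earlier in the order 8, 9, 5, 6, 2, 3, 7, 1, 4, so processing vertices in that order labels each vertex after all of its successors.
8: no outgoing edge → L
9: no outgoing edge → L
5: reaches L-position 9 → W
6: reaches L-position 9 → W
2: reaches L-position 9 → W
3: reaches L-position 9 → W
7: only reaches 2(W), which is W → L
1: reaches L-position 8 → W
4: reaches L-position 9 → W
Every move from 7 reaches a W position, so the mover loses.

Player 2 wins.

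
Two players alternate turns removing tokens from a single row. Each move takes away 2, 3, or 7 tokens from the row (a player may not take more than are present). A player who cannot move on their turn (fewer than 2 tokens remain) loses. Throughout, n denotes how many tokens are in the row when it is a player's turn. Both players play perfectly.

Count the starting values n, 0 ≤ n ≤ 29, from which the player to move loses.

Use the standard recursion: the mover loses at a terminal position; elsewhere, the mover wins exactly when some move hands the opponent an L position.
n=0: no move → L
n=1: no move → L
n=2: reaches L-position 0 → W
n=3: reaches L-position 1 → W
n=4: reaches L-position 1 → W
n=5: only reaches 3(W), 2(W), all W → L
n=6: only reaches 4(W), 3(W), all W → L
n=7: reaches L-position 5 → W
n=8: reaches L-position 6 → W
n=9: reaches L-position 6 → W
n=10: only reaches 8(W), 7(W), 3(W), all W → L
n=11: only reaches 9(W), 8(W), 4(W), all W → L
n=12: reaches L-position 10 → W
n=13: reaches L-position 11 → W
n=14: reaches L-position 11 → W
n=15: only reaches 13(W), 12(W), 8(W), all W → L
n=16: only reaches 14(W), 13(W), 9(W), all W → L
n=17: reaches L-position 15 → W
n=18: reaches L-position 16 → W
n=19: reaches L-position 16 → W
n=20: only reaches 18(W), 17(W), 13(W), all W → L
n=21: only reaches 19(W), 18(W), 14(W), all W → L
n=22: reaches L-position 20 → W
n=23: reaches L-position 21 → W
n=24: reaches L-position 21 → W
n=25: only reaches 23(W), 22(W), 18(W), all W → L
n=26: only reaches 24(W), 23(W), 19(W), all W → L
n=27: reaches L-position 25 → W
n=28: reaches L-position 26 → W
n=29: reaches L-position 26 → W
L entries with 0 ≤ n ≤ 29: n = 0, 1, 5, 6, 10, 11, 15, 16, 20, 21, 25, 26; that makes 12.

12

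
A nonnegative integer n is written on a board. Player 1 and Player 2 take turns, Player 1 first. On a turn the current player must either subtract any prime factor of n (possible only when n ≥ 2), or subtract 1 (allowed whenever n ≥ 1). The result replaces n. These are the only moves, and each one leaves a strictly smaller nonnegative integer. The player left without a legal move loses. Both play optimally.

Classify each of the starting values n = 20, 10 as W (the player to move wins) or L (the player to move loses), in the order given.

Build the W/L table. Terminal = L. A non-terminal position is W if it has a move to some L; otherwise it is L.
n=0: no move → L
n=1: reaches L-position 0 → W
n=2: reaches L-position 0 → W
n=3: reaches L-position 0 → W
n=4: only reaches 2(W), 3(W), all W → L
n=5: reaches L-position 0 → W
n=6: reaches L-position 4 → W
n=7: reaches L-position 0 → W
n=8: only reaches 6(W), 7(W), all W → L
n=9: reaches L-position 8 → W
n=10: reaches L-position 8 → W
n=11: reaches L-position 0 → W
n=12: only reaches 9(W), 10(W), 11(W), all W → L
n=13: reaches L-position 0 → W
n=14: reaches L-position 12 → W
n=15: reaches L-position 12 → W
n=16: only reaches 14(W), 15(W), all W → L
n=17: reaches L-position 0 → W
n=18: reaches L-position 16 → W
n=19: reaches L-position 0 → W
n=20: only reaches 15(W), 18(W), 19(W), all W → L

20: L, 10: W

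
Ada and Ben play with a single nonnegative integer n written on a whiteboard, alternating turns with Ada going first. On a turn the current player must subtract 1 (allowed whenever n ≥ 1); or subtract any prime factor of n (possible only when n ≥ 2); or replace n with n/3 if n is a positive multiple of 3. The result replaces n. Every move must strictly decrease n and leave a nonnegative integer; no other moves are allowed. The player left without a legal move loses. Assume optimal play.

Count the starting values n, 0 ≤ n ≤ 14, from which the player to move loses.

4

Label each position W (a win for the player to move) or L (a loss). A position with no legal move is L; any other position is W exactly when some move reaches an L, and L when every move reaches a W.
n=0: no move → L
n=1: W (go to 0, an L position)
n=2: W (go to 0, an L position)
n=3: W (go to 0, an L position)
n=4: L (options 2(W), 3(W) are all W)
n=5: W (go to 0, an L position)
n=6: W (go to 4, an L position)
n=7: W (go to 0, an L position)
n=8: L (options 6(W), 7(W) are all W)
n=9: W (go to 8, an L position)
n=10: W (go to 8, an L position)
n=11: W (go to 0, an L position)
n=12: W (go to 4, an L position)
n=13: W (go to 0, an L position)
n=14: L (options 7(W), 12(W), 13(W) are all W)
L entries with 0 ≤ n ≤ 14: n = 0, 4, 8, 14; that makes 4.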